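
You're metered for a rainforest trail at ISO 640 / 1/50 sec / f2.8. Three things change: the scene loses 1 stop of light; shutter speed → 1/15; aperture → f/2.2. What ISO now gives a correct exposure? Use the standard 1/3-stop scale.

Scene light: 1 stop darker.
Shutter speed: 1/50 → 1/40 → 1/30 → 1/25 → 1/20 → 1/15 — 1 2/3 stops slower (brighter).
Aperture: f/2.8 → f/2.5 → f/2.2 — 2/3 stop opened up (brighter).
Net so far: 1 1/3 stops brighter. ISO: 640 → 500 → 400 → 320 → 250.

ISO 250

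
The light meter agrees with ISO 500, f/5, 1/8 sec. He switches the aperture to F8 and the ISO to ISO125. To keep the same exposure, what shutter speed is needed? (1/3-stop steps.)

1.3 s

Aperture: f/5 → f/5.6 → f/6.3 → f/7.1 → f/8 — 1 1/3 stops stopped down (darker).
ISO: 500 → 400 → 320 → 250 → 200 → 160 → 125 — 2 stops dropped (darker).
Net change so far: 3 1/3 stops darker. Offset with the shutter speed: 1/8 → 1/6 → 1/5 → 1/4 → 0.3 → 0.4 → 0.5 → 0.6 → 0.8 → 1 → 1.3.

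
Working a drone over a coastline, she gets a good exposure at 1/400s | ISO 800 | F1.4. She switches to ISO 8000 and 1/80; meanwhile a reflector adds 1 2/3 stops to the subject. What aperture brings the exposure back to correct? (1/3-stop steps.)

Scene light: 1 2/3 stops brighter.
ISO: 800 → 1000 → 1250 → 1600 → 2000 → 2500 → 3200 → 4000 → 5000 → 6400 → 8000 — 3 1/3 stops higher (brighter).
Shutter speed: 1/400 → 1/320 → 1/250 → 1/200 → 1/160 → 1/125 → 1/100 → 1/80 — 2 1/3 stops longer (brighter).
Net so far: 7 1/3 stops brighter. Aperture: f/1.4 → f/1.6 → f/1.8 → f/2 → f/2.2 → f/2.5 → f/2.8 → f/3.2 → f/3.5 → f/4 → f/4.5 → f/5 → f/5.6 → f/6.3 → f/7.1 → f/8 → f/9 → f/10 → f/11 → f/13 → f/14 → f/16 → f/18.

f/18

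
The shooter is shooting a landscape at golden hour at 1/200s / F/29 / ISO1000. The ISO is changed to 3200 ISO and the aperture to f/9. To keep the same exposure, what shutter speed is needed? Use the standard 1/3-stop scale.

1/6400s

ISO: 1000 → 1250 → 1600 → 2000 → 2500 → 3200 — 1 2/3 stops higher (brighter).
Aperture: f/29 → f/25 → f/22 → f/20 → f/18 → f/16 → f/14 → f/13 → f/11 → f/10 → f/9 — 3 1/3 stops opened up (brighter).
Net change so far: 5 stops brighter. Offset with the shutter speed: 1/200 → 1/250 → 1/320 → 1/400 → 1/500 → 1/640 → 1/800 → 1/1000 → 1/1250 → 1/1600 → 1/2000 → 1/2500 → 1/3200 → 1/4000 → 1/5000 → 1/6400.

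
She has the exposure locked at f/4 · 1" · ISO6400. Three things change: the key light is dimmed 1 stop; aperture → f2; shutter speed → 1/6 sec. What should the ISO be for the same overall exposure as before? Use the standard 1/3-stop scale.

Scene light: 1 stop darker.
Aperture: f/4 → f/3.5 → f/3.2 → f/2.8 → f/2.5 → f/2.2 → f/2 — 2 stops wider (brighter).
Shutter speed: 1 → 0.8 → 0.6 → 0.5 → 0.4 → 0.3 → 1/4 → 1/5 → 1/6 — 2 2/3 stops shorter (darker).
Net so far: 1 2/3 stops darker. ISO: 6400 → 8000 → 10000 → 12800 → 16000 → 20000.

ISO 20000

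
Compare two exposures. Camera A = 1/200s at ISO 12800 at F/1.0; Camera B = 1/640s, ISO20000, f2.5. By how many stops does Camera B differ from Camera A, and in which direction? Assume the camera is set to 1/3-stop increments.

3 2/3 stops darker

Aperture: f/1.0 → f/1.1 → f/1.2 → f/1.4 → f/1.6 → f/1.8 → f/2 → f/2.2 → f/2.5 — 2 2/3 stops smaller aperture (darker).
Shutter speed: 1/200 → 1/250 → 1/320 → 1/400 → 1/500 → 1/640 — 1 2/3 stops faster (darker).
ISO: 12800 → 16000 → 20000 — 2/3 stop raised (brighter).
Net: −2 2/3 −1 2/3 +2/3 = −3 2/3 stops.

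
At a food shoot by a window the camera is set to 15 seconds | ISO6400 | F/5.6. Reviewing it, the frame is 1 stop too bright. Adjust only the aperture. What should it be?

f/8

Overexposed by 1 stop → need 1 stop darker.
Aperture: f/5.6 → f/8.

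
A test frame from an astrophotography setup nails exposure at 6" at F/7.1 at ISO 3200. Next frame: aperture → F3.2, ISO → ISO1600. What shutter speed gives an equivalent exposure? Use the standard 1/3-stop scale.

Aperture: f/7.1 → f/6.3 → f/5.6 → f/5 → f/4.5 → f/4 → f/3.5 → f/3.2 — 2 1/3 stops opened up (brighter).
ISO: 3200 → 2500 → 2000 → 1600 — 1 stop dropped (darker).
Net change so far: 1 1/3 stops brighter. Offset with the shutter speed: 6 → 5 → 4 → 3.2 → 2.5.

2.5 s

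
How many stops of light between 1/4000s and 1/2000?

1/4000 → 1/2000 — count the steps: 1 stop.

1 stop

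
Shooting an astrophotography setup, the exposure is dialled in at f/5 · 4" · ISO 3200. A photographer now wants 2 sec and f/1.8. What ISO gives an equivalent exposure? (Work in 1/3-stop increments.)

ISO 800

Shutter speed: 4 → 3.2 → 2.5 → 2 — 1 stop shorter (darker).
Aperture: f/5 → f/4.5 → f/4 → f/3.5 → f/3.2 → f/2.8 → f/2.5 → f/2.2 → f/2 → f/1.8 — 3 stops larger aperture (brighter).
Net change so far: 2 stops brighter. Offset with the ISO: 3200 → 2500 → 2000 → 1600 → 1250 → 1000 → 800.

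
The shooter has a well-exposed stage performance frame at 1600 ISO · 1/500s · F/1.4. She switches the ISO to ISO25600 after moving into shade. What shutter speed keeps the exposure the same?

ISO: 1600 → 3200 → 6400 → 12800 → 25600 — 4 stops higher (brighter).
Need 4 stops darker from the shutter speed: 1/500 → 1/1000 → 1/2000 → 1/4000 → 1/8000.

1/8000s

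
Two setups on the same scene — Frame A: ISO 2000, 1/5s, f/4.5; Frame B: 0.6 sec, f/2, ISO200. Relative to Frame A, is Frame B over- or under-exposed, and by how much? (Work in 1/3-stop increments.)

2/3 stop brighter

Aperture: f/4.5 → f/4 → f/3.5 → f/3.2 → f/2.8 → f/2.5 → f/2.2 → f/2 — 2 1/3 stops opened up (brighter).
Shutter speed: 1/5 → 1/4 → 0.3 → 0.4 → 0.5 → 0.6 — 1 2/3 stops longer (brighter).
ISO: 2000 → 1600 → 1250 → 1000 → 800 → 640 → 500 → 400 → 320 → 250 → 200 — 3 1/3 stops lower (darker).
Net: +2 1/3 +1 2/3 −3 1/3 = +2/3 stops.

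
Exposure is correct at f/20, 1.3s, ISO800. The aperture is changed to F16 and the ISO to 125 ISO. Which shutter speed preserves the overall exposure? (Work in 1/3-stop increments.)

Aperture: f/20 → f/18 → f/16 — 2/3 stop larger aperture (brighter).
ISO: 800 → 640 → 500 → 400 → 320 → 250 → 200 → 160 → 125 — 2 2/3 stops lower (darker).
Net change so far: 2 stops darker. Offset with the shutter speed: 1.3 → 1.6 → 2 → 2.5 → 3.2 → 4 → 5.

5 s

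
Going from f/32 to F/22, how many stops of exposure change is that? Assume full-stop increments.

1 stop

f/32 → f/22 — count the steps: 1 stop.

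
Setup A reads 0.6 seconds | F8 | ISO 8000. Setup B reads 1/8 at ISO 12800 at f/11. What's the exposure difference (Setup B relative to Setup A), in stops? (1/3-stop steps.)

Aperture: f/8 → f/9 → f/10 → f/11 — 1 stop stopped down (darker).
Shutter speed: 0.6 → 0.5 → 0.4 → 0.3 → 1/4 → 1/5 → 1/6 → 1/8 — 2 1/3 stops shorter (darker).
ISO: 8000 → 10000 → 12800 — 2/3 stop higher (brighter).
Net: −1 −2 1/3 +2/3 = −2 2/3 stops.

2 2/3 stops darker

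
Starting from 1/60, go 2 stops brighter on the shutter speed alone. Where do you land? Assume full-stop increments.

1/15s

Shutter speed: 1/60 → 1/30 → 1/15 — 2 stops slower (brighter).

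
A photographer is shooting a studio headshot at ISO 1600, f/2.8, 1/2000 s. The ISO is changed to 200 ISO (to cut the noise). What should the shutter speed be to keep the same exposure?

1/250s

ISO: 1600 → 800 → 400 → 200 — 3 stops dropped (darker).
Need 3 stops brighter from the shutter speed: 1/2000 → 1/1000 → 1/500 → 1/250.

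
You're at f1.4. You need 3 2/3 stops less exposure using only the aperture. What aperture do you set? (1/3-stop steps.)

f/5

Aperture: f/1.4 → f/1.6 → f/1.8 → f/2 → f/2.2 → f/2.5 → f/2.8 → f/3.2 → f/3.5 → f/4 → f/4.5 → f/5 — 3 2/3 stops stopped down (darker).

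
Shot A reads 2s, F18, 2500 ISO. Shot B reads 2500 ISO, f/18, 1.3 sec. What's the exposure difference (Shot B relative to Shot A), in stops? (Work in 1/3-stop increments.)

Aperture: unchanged.
Shutter speed: 2 → 1.6 → 1.3 — 2/3 stop faster (darker).
ISO: unchanged.
Net: −2/3 = −2/3 stops.

2/3 stop darker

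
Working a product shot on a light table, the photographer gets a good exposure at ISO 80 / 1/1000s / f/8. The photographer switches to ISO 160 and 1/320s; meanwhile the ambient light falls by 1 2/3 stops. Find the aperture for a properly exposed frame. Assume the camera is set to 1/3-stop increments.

f/11

Scene light: 1 2/3 stops darker.
ISO: 80 → 100 → 125 → 160 — 1 stop raised (brighter).
Shutter speed: 1/1000 → 1/800 → 1/640 → 1/500 → 1/400 → 1/320 — 1 2/3 stops slower (brighter).
Net so far: 1 stop brighter. Aperture: f/8 → f/9 → f/10 → f/11.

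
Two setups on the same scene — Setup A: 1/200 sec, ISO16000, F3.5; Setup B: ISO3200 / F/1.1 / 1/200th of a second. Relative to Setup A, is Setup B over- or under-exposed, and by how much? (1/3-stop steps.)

1 stop brighter

Aperture: f/3.5 → f/3.2 → f/2.8 → f/2.5 → f/2.2 → f/2 → f/1.8 → f/1.6 → f/1.4 → f/1.2 → f/1.1 — 3 1/3 stops wider (brighter).
Shutter speed: unchanged.
ISO: 16000 → 12800 → 10000 → 8000 → 6400 → 5000 → 4000 → 3200 — 2 1/3 stops lower (darker).
Net: +3 1/3 −2 1/3 = +1 stop.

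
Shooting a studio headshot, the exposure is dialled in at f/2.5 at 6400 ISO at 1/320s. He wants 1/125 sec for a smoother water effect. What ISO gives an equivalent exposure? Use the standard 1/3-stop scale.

ISO 2500

Shutter speed: 1/320 → 1/250 → 1/200 → 1/160 → 1/125 — 1 1/3 stops longer (brighter).
Need 1 1/3 stops darker from the ISO: 6400 → 5000 → 4000 → 3200 → 2500.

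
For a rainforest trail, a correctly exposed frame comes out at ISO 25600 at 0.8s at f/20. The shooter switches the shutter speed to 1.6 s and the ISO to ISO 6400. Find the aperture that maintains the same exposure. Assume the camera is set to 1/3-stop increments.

f/14

Shutter speed: 0.8 → 1 → 1.3 → 1.6 — 1 stop slower (brighter).
ISO: 25600 → 20000 → 16000 → 12800 → 10000 → 8000 → 6400 — 2 stops lower (darker).
Net change so far: 1 stop darker. Offset with the aperture: f/20 → f/18 → f/16 → f/14.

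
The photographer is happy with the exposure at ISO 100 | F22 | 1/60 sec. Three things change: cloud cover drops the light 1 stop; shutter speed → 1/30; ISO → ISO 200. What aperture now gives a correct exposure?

f/32

Scene light: 1 stop darker.
Shutter speed: 1/60 → 1/30 — 1 stop longer (brighter).
ISO: 100 → 200 — 1 stop higher (brighter).
Net so far: 1 stop brighter. Aperture: f/22 → f/32.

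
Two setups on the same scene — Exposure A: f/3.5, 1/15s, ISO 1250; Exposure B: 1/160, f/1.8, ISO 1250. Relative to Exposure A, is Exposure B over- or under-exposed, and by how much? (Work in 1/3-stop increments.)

1 1/3 stops darker

Aperture: f/3.5 → f/3.2 → f/2.8 → f/2.5 → f/2.2 → f/2 → f/1.8 — 2 stops opened up (brighter).
Shutter speed: 1/15 → 1/20 → 1/25 → 1/30 → 1/40 → 1/50 → 1/60 → 1/80 → 1/100 → 1/125 → 1/160 — 3 1/3 stops faster (darker).
ISO: unchanged.
Net: +2 −3 1/3 = −1 1/3 stops.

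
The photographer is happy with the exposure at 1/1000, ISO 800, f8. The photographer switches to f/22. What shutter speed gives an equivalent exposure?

1/125s

Aperture: f/8 → f/11 → f/16 → f/22 — 3 stops narrower (darker).
Need 3 stops brighter from the shutter speed: 1/1000 → 1/500 → 1/250 → 1/125.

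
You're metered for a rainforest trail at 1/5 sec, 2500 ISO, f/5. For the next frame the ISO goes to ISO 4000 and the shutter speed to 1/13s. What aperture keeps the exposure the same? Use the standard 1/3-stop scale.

ISO: 2500 → 3200 → 4000 — 2/3 stop raised (brighter).
Shutter speed: 1/5 → 1/6 → 1/8 → 1/10 → 1/13 — 1 1/3 stops faster (darker).
Net change so far: 2/3 stop darker. Offset with the aperture: f/5 → f/4.5 → f/4.

f/4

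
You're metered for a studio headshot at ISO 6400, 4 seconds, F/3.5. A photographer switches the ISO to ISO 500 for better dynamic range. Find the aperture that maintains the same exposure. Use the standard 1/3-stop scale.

ISO: 6400 → 5000 → 4000 → 3200 → 2500 → 2000 → 1600 → 1250 → 1000 → 800 → 640 → 500 — 3 2/3 stops dropped (darker).
Need 3 2/3 stops brighter from the aperture: f/3.5 → f/3.2 → f/2.8 → f/2.5 → f/2.2 → f/2 → f/1.8 → f/1.6 → f/1.4 → f/1.2 → f/1.1 → f/1.0.

f/1.0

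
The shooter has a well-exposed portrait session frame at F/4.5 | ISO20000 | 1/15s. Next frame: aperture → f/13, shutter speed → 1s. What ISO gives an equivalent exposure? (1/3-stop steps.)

ISO 10000

Aperture: f/4.5 → f/5 → f/5.6 → f/6.3 → f/7.1 → f/8 → f/9 → f/10 → f/11 → f/13 — 3 stops smaller aperture (darker).
Shutter speed: 1/15 → 1/13 → 1/10 → 1/8 → 1/6 → 1/5 → 1/4 → 0.3 → 0.4 → 0.5 → 0.6 → 0.8 → 1 — 4 stops longer (brighter).
Net change so far: 1 stop brighter. Offset with the ISO: 20000 → 16000 → 12800 → 10000.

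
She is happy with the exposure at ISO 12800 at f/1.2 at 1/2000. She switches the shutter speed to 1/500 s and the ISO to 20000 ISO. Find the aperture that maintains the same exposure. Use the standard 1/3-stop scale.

Shutter speed: 1/2000 → 1/1600 → 1/1250 → 1/1000 → 1/800 → 1/640 → 1/500 — 2 stops slower (brighter).
ISO: 12800 → 16000 → 20000 — 2/3 stop higher (brighter).
Net change so far: 2 2/3 stops brighter. Offset with the aperture: f/1.2 → f/1.4 → f/1.6 → f/1.8 → f/2 → f/2.2 → f/2.5 → f/2.8 → f/3.2.

f/3.2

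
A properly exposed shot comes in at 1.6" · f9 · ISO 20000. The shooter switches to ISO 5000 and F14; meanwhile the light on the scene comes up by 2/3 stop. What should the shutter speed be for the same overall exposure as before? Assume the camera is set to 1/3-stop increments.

Scene light: 2/3 stop brighter.
ISO: 20000 → 16000 → 12800 → 10000 → 8000 → 6400 → 5000 — 2 stops lower (darker).
Aperture: f/9 → f/10 → f/11 → f/13 → f/14 — 1 1/3 stops smaller aperture (darker).
Net so far: 2 2/3 stops darker. Shutter speed: 1.6 → 2 → 2.5 → 3.2 → 4 → 5 → 6 → 8 → 10.

10 s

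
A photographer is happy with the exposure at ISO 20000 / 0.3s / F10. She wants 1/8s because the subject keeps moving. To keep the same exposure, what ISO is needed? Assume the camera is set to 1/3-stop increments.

Shutter speed: 0.3 → 1/4 → 1/5 → 1/6 → 1/8 — 1 1/3 stops shorter (darker).
Need 1 1/3 stops brighter from the ISO: 20000 → 25600 → 32000 → 40000 → 51200.

ISO 51200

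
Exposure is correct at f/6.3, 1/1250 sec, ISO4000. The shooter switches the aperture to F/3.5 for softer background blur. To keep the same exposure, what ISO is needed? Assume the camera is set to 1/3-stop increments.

ISO 1250

Aperture: f/6.3 → f/5.6 → f/5 → f/4.5 → f/4 → f/3.5 — 1 2/3 stops larger aperture (brighter).
Need 1 2/3 stops darker from the ISO: 4000 → 3200 → 2500 → 2000 → 1600 → 1250.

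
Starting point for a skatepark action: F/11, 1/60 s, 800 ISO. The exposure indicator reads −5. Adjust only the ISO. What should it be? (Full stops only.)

ISO 25600

Underexposed by 5 stops → need 5 stops brighter.
ISO: 800 → 1600 → 3200 → 6400 → 12800 → 25600.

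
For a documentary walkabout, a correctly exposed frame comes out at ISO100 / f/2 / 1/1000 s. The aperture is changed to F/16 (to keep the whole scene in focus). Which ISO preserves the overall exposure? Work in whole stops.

Aperture: f/2 → f/2.8 → f/4 → f/5.6 → f/8 → f/11 → f/16 — 6 stops narrower (darker).
Need 6 stops brighter from the ISO: 100 → 200 → 400 → 800 → 1600 → 3200 → 6400.

ISO 6400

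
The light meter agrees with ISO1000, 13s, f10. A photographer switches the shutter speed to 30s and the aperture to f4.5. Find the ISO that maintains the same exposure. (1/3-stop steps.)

Shutter speed: 13 → 15 → 20 → 25 → 30 — 1 1/3 stops slower (brighter).
Aperture: f/10 → f/9 → f/8 → f/7.1 → f/6.3 → f/5.6 → f/5 → f/4.5 — 2 1/3 stops wider (brighter).
Net change so far: 3 2/3 stops brighter. Offset with the ISO: 1000 → 800 → 640 → 500 → 400 → 320 → 250 → 200 → 160 → 125 → 100 → 80.

ISO 80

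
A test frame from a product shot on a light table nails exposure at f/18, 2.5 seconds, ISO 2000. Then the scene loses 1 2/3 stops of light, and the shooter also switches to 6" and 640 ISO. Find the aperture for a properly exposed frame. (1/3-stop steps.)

f/9

Scene light: 1 2/3 stops darker.
Shutter speed: 2.5 → 3.2 → 4 → 5 → 6 — 1 1/3 stops slower (brighter).
ISO: 2000 → 1600 → 1250 → 1000 → 800 → 640 — 1 2/3 stops dropped (darker).
Net so far: 2 stops darker. Aperture: f/18 → f/16 → f/14 → f/13 → f/11 → f/10 → f/9.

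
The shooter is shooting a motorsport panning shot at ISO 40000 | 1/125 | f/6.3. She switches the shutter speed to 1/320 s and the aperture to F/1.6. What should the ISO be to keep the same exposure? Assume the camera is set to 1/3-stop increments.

ISO 6400

Shutter speed: 1/125 → 1/160 → 1/200 → 1/250 → 1/320 — 1 1/3 stops shorter (darker).
Aperture: f/6.3 → f/5.6 → f/5 → f/4.5 → f/4 → f/3.5 → f/3.2 → f/2.8 → f/2.5 → f/2.2 → f/2 → f/1.8 → f/1.6 — 4 stops wider (brighter).
Net change so far: 2 2/3 stops brighter. Offset with the ISO: 40000 → 32000 → 25600 → 20000 → 16000 → 12800 → 10000 → 8000 → 6400.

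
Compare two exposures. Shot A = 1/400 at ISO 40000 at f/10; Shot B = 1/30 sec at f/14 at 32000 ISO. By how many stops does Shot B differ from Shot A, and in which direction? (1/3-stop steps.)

Aperture: f/10 → f/11 → f/13 → f/14 — 1 stop narrower (darker).
Shutter speed: 1/400 → 1/320 → 1/250 → 1/200 → 1/160 → 1/125 → 1/100 → 1/80 → 1/60 → 1/50 → 1/40 → 1/30 — 3 2/3 stops slower (brighter).
ISO: 40000 → 32000 — 1/3 stop dropped (darker).
Net: −1 +3 2/3 −1/3 = +2 1/3 stops.

2 1/3 stops brighter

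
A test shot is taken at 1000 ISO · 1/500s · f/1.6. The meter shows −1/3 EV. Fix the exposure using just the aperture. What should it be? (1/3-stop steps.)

f/1.4

Underexposed by 1/3 stop → need 1/3 stop brighter.
Aperture: f/1.6 → f/1.4.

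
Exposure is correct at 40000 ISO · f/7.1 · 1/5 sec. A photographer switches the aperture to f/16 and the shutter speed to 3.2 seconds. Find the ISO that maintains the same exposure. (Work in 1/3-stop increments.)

Aperture: f/7.1 → f/8 → f/9 → f/10 → f/11 → f/13 → f/14 → f/16 — 2 1/3 stops stopped down (darker).
Shutter speed: 1/5 → 1/4 → 0.3 → 0.4 → 0.5 → 0.6 → 0.8 → 1 → 1.3 → 1.6 → 2 → 2.5 → 3.2 — 4 stops longer (brighter).
Net change so far: 1 2/3 stops brighter. Offset with the ISO: 40000 → 32000 → 25600 → 20000 → 16000 → 12800.

ISO 12800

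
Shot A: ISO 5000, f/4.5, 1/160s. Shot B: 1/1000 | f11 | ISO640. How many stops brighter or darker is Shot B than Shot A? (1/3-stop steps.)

Aperture: f/4.5 → f/5 → f/5.6 → f/6.3 → f/7.1 → f/8 → f/9 → f/10 → f/11 — 2 2/3 stops narrower (darker).
Shutter speed: 1/160 → 1/200 → 1/250 → 1/320 → 1/400 → 1/500 → 1/640 → 1/800 → 1/1000 — 2 2/3 stops faster (darker).
ISO: 5000 → 4000 → 3200 → 2500 → 2000 → 1600 → 1250 → 1000 → 800 → 640 — 3 stops lower (darker).
Net: −2 2/3 −2 2/3 −3 = −8 1/3 stops.

8 1/3 stops darker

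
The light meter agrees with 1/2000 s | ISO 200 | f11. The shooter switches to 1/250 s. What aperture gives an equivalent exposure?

Shutter speed: 1/2000 → 1/1000 → 1/500 → 1/250 — 3 stops longer (brighter).
Need 3 stops darker from the aperture: f/11 → f/16 → f/22 → f/32.

f/32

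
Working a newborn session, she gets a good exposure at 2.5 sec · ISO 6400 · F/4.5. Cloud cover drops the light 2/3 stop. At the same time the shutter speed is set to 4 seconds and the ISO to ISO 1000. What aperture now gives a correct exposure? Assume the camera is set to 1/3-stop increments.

f/1.8

Scene light: 2/3 stop darker.
Shutter speed: 2.5 → 3.2 → 4 — 2/3 stop longer (brighter).
ISO: 6400 → 5000 → 4000 → 3200 → 2500 → 2000 → 1600 → 1250 → 1000 — 2 2/3 stops dropped (darker).
Net so far: 2 2/3 stops darker. Aperture: f/4.5 → f/4 → f/3.5 → f/3.2 → f/2.8 → f/2.5 → f/2.2 → f/2 → f/1.8.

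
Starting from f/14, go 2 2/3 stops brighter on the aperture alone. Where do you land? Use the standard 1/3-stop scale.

f/5.6

Aperture: f/14 → f/13 → f/11 → f/10 → f/9 → f/8 → f/7.1 → f/6.3 → f/5.6 — 2 2/3 stops wider (brighter).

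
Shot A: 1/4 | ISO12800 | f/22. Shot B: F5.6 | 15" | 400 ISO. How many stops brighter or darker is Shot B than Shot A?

5 stops brighter

Aperture: f/22 → f/16 → f/11 → f/8 → f/5.6 — 4 stops opened up (brighter).
Shutter speed: 1/4 → 1/2 → 1 → 2 → 4 → 8 → 15 — 6 stops longer (brighter).
ISO: 12800 → 6400 → 3200 → 1600 → 800 → 400 — 5 stops lower (darker).
Net: +4 +6 −5 = +5 stops.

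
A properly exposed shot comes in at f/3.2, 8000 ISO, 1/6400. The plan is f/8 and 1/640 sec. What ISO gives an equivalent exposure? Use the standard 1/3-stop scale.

ISO 5000

Aperture: f/3.2 → f/3.5 → f/4 → f/4.5 → f/5 → f/5.6 → f/6.3 → f/7.1 → f/8 — 2 2/3 stops narrower (darker).
Shutter speed: 1/6400 → 1/5000 → 1/4000 → 1/3200 → 1/2500 → 1/2000 → 1/1600 → 1/1250 → 1/1000 → 1/800 → 1/640 — 3 1/3 stops slower (brighter).
Net change so far: 2/3 stop brighter. Offset with the ISO: 8000 → 6400 → 5000.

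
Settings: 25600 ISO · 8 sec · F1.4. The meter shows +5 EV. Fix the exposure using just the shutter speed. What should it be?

1/4s

Overexposed by 5 stops → need 5 stops darker.
Shutter speed: 8 → 4 → 2 → 1 → 1/2 → 1/4.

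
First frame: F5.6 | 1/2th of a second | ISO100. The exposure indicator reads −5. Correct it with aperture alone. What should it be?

f/1.0

Underexposed by 5 stops → need 5 stops brighter.
Aperture: f/5.6 → f/4 → f/2.8 → f/2 → f/1.4 → f/1.0.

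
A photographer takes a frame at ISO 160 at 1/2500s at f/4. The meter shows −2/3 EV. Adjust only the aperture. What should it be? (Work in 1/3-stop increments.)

f/3.2

Underexposed by 2/3 stop → need 2/3 stop brighter.
Aperture: f/4 → f/3.5 → f/3.2.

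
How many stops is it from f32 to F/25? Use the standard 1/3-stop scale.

2/3 stop

f/32 → f/29 → f/25 — count the steps: 2 third-stops = 2/3 stop.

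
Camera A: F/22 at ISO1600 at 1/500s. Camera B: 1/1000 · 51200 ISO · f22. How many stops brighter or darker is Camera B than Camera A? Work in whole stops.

Aperture: unchanged.
Shutter speed: 1/500 → 1/1000 — 1 stop faster (darker).
ISO: 1600 → 3200 → 6400 → 12800 → 25600 → 51200 — 5 stops higher (brighter).
Net: −1 +5 = +4 stops.

4 stops brighter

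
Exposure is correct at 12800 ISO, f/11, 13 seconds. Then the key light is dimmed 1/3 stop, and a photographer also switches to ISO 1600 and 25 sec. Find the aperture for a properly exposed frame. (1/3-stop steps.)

f/5

Scene light: 1/3 stop darker.
ISO: 12800 → 10000 → 8000 → 6400 → 5000 → 4000 → 3200 → 2500 → 2000 → 1600 — 3 stops dropped (darker).
Shutter speed: 13 → 15 → 20 → 25 — 1 stop longer (brighter).
Net so far: 2 1/3 stops darker. Aperture: f/11 → f/10 → f/9 → f/8 → f/7.1 → f/6.3 → f/5.6 → f/5.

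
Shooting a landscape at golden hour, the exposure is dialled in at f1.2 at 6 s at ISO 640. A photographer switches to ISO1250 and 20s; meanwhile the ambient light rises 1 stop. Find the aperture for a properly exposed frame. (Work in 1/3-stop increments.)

Scene light: 1 stop brighter.
ISO: 640 → 800 → 1000 → 1250 — 1 stop raised (brighter).
Shutter speed: 6 → 8 → 10 → 13 → 15 → 20 — 1 2/3 stops longer (brighter).
Net so far: 3 2/3 stops brighter. Aperture: f/1.2 → f/1.4 → f/1.6 → f/1.8 → f/2 → f/2.2 → f/2.5 → f/2.8 → f/3.2 → f/3.5 → f/4 → f/4.5.

f/4.5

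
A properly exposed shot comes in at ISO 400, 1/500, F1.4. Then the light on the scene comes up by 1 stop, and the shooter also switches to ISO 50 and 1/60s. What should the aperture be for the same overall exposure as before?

f/2

Scene light: 1 stop brighter.
ISO: 400 → 200 → 100 → 50 — 3 stops lower (darker).
Shutter speed: 1/500 → 1/250 → 1/125 → 1/60 — 3 stops slower (brighter).
Net so far: 1 stop brighter. Aperture: f/1.4 → f/2.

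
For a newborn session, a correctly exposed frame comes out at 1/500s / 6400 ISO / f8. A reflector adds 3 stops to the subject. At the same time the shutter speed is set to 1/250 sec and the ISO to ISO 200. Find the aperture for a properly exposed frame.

f/5.6

Scene light: 3 stops brighter.
Shutter speed: 1/500 → 1/250 — 1 stop slower (brighter).
ISO: 6400 → 3200 → 1600 → 800 → 400 → 200 — 5 stops dropped (darker).
Net so far: 1 stop darker. Aperture: f/8 → f/5.6.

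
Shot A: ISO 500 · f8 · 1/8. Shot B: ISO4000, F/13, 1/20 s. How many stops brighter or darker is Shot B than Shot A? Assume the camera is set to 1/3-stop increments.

Aperture: f/8 → f/9 → f/10 → f/11 → f/13 — 1 1/3 stops smaller aperture (darker).
Shutter speed: 1/8 → 1/10 → 1/13 → 1/15 → 1/20 — 1 1/3 stops faster (darker).
ISO: 500 → 640 → 800 → 1000 → 1250 → 1600 → 2000 → 2500 → 3200 → 4000 — 3 stops raised (brighter).
Net: −1 1/3 −1 1/3 +3 = +1/3 stops.

1/3 stop brighter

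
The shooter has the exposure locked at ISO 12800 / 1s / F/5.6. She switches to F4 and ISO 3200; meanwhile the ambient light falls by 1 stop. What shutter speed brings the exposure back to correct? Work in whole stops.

4 s

Scene light: 1 stop darker.
Aperture: f/5.6 → f/4 — 1 stop larger aperture (brighter).
ISO: 12800 → 6400 → 3200 — 2 stops dropped (darker).
Net so far: 2 stops darker. Shutter speed: 1 → 2 → 4.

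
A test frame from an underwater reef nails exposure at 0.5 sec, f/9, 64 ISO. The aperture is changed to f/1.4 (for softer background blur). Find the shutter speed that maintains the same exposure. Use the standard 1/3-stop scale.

1/80s

Aperture: f/9 → f/8 → f/7.1 → f/6.3 → f/5.6 → f/5 → f/4.5 → f/4 → f/3.5 → f/3.2 → f/2.8 → f/2.5 → f/2.2 → f/2 → f/1.8 → f/1.6 → f/1.4 — 5 1/3 stops larger aperture (brighter).
Need 5 1/3 stops darker from the shutter speed: 0.5 → 0.4 → 0.3 → 1/4 → 1/5 → 1/6 → 1/8 → 1/10 → 1/13 → 1/15 → 1/20 → 1/25 → 1/30 → 1/40 → 1/50 → 1/60 → 1/80.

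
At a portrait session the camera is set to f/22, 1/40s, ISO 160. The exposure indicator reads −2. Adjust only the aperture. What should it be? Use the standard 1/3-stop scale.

f/11

Underexposed by 2 stops → need 2 stops brighter.
Aperture: f/22 → f/20 → f/18 → f/16 → f/14 → f/13 → f/11.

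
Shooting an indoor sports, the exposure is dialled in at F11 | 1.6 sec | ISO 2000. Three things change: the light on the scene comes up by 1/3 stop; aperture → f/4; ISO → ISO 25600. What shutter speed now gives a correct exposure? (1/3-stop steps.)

Scene light: 1/3 stop brighter.
Aperture: f/11 → f/10 → f/9 → f/8 → f/7.1 → f/6.3 → f/5.6 → f/5 → f/4.5 → f/4 — 3 stops opened up (brighter).
ISO: 2000 → 2500 → 3200 → 4000 → 5000 → 6400 → 8000 → 10000 → 12800 → 16000 → 20000 → 25600 — 3 2/3 stops raised (brighter).
Net so far: 7 stops brighter. Shutter speed: 1.6 → 1.3 → 1 → 0.8 → 0.6 → 0.5 → 0.4 → 0.3 → 1/4 → 1/5 → 1/6 → 1/8 → 1/10 → 1/13 → 1/15 → 1/20 → 1/25 → 1/30 → 1/40 → 1/50 → 1/60 → 1/80.

1/80s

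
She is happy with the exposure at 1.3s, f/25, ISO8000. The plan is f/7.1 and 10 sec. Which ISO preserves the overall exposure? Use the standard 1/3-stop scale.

Aperture: f/25 → f/22 → f/20 → f/18 → f/16 → f/14 → f/13 → f/11 → f/10 → f/9 → f/8 → f/7.1 — 3 2/3 stops larger aperture (brighter).
Shutter speed: 1.3 → 1.6 → 2 → 2.5 → 3.2 → 4 → 5 → 6 → 8 → 10 — 3 stops longer (brighter).
Net change so far: 6 2/3 stops brighter. Offset with the ISO: 8000 → 6400 → 5000 → 4000 → 3200 → 2500 → 2000 → 1600 → 1250 → 1000 → 800 → 640 → 500 → 400 → 320 → 250 → 200 → 160 → 125 → 100 → 80.

ISO 80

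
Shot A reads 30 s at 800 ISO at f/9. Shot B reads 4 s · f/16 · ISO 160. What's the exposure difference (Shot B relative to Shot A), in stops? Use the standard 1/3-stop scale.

Aperture: f/9 → f/10 → f/11 → f/13 → f/14 → f/16 — 1 2/3 stops stopped down (darker).
Shutter speed: 30 → 25 → 20 → 15 → 13 → 10 → 8 → 6 → 5 → 4 — 3 stops shorter (darker).
ISO: 800 → 640 → 500 → 400 → 320 → 250 → 200 → 160 — 2 1/3 stops lower (darker).
Net: −1 2/3 −3 −2 1/3 = −7 stops.

7 stops darker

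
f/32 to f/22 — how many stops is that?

f/32 → f/22 — count the steps: 1 stop.

1 stop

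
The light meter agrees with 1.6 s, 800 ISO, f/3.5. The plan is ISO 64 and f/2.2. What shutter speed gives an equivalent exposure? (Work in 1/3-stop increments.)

8 s

ISO: 800 → 640 → 500 → 400 → 320 → 250 → 200 → 160 → 125 → 100 → 80 → 64 — 3 2/3 stops dropped (darker).
Aperture: f/3.5 → f/3.2 → f/2.8 → f/2.5 → f/2.2 — 1 1/3 stops opened up (brighter).
Net change so far: 2 1/3 stops darker. Offset with the shutter speed: 1.6 → 2 → 2.5 → 3.2 → 4 → 5 → 6 → 8.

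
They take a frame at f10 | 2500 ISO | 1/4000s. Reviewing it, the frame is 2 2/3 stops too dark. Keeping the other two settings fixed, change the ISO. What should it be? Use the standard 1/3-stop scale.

Underexposed by 2 2/3 stops → need 2 2/3 stops brighter.
ISO: 2500 → 3200 → 4000 → 5000 → 6400 → 8000 → 10000 → 12800 → 16000.

ISO 16000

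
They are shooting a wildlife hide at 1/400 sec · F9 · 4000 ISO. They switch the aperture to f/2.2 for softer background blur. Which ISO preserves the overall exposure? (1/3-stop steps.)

Aperture: f/9 → f/8 → f/7.1 → f/6.3 → f/5.6 → f/5 → f/4.5 → f/4 → f/3.5 → f/3.2 → f/2.8 → f/2.5 → f/2.2 — 4 stops opened up (brighter).
Need 4 stops darker from the ISO: 4000 → 3200 → 2500 → 2000 → 1600 → 1250 → 1000 → 800 → 640 → 500 → 400 → 320 → 250.

ISO 250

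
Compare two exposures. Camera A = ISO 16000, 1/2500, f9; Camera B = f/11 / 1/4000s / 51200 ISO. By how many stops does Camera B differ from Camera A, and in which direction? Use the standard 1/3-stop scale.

Aperture: f/9 → f/10 → f/11 — 2/3 stop narrower (darker).
Shutter speed: 1/2500 → 1/3200 → 1/4000 — 2/3 stop shorter (darker).
ISO: 16000 → 20000 → 25600 → 32000 → 40000 → 51200 — 1 2/3 stops raised (brighter).
Net: −2/3 −2/3 +1 2/3 = +1/3 stops.

1/3 stop brighter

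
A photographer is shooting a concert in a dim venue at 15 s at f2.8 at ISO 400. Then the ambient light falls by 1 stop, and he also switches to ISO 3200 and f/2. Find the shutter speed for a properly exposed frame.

Scene light: 1 stop darker.
ISO: 400 → 800 → 1600 → 3200 — 3 stops raised (brighter).
Aperture: f/2.8 → f/2 — 1 stop wider (brighter).
Net so far: 3 stops brighter. Shutter speed: 15 → 8 → 4 → 2.

2 s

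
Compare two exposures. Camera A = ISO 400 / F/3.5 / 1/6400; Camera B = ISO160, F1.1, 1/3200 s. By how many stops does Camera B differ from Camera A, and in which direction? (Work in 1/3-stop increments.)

3 stops brighter

Aperture: f/3.5 → f/3.2 → f/2.8 → f/2.5 → f/2.2 → f/2 → f/1.8 → f/1.6 → f/1.4 → f/1.2 → f/1.1 — 3 1/3 stops larger aperture (brighter).
Shutter speed: 1/6400 → 1/5000 → 1/4000 → 1/3200 — 1 stop slower (brighter).
ISO: 400 → 320 → 250 → 200 → 160 — 1 1/3 stops lower (darker).
Net: +3 1/3 +1 −1 1/3 = +3 stops.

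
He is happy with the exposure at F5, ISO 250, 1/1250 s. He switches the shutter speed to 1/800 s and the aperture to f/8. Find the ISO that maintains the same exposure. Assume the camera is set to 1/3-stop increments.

Shutter speed: 1/1250 → 1/1000 → 1/800 — 2/3 stop slower (brighter).
Aperture: f/5 → f/5.6 → f/6.3 → f/7.1 → f/8 — 1 1/3 stops narrower (darker).
Net change so far: 2/3 stop darker. Offset with the ISO: 250 → 320 → 400.

ISO 400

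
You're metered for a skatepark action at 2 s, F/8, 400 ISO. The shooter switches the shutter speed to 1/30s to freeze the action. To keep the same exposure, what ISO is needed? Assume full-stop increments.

ISO 25600

Shutter speed: 2 → 1 → 1/2 → 1/4 → 1/8 → 1/15 → 1/30 — 6 stops shorter (darker).
Need 6 stops brighter from the ISO: 400 → 800 → 1600 → 3200 → 6400 → 12800 → 25600.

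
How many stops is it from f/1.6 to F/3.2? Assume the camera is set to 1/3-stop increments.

2 stops

f/1.6 → f/1.8 → f/2 → f/2.2 → f/2.5 → f/2.8 → f/3.2 — count the steps: 6 third-stops = 2 stops.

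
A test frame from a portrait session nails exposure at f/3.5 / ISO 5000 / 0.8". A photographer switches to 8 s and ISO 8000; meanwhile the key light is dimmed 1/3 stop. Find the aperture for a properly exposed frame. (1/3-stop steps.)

Scene light: 1/3 stop darker.
Shutter speed: 0.8 → 1 → 1.3 → 1.6 → 2 → 2.5 → 3.2 → 4 → 5 → 6 → 8 — 3 1/3 stops slower (brighter).
ISO: 5000 → 6400 → 8000 — 2/3 stop raised (brighter).
Net so far: 3 2/3 stops brighter. Aperture: f/3.5 → f/4 → f/4.5 → f/5 → f/5.6 → f/6.3 → f/7.1 → f/8 → f/9 → f/10 → f/11 → f/13.

f/13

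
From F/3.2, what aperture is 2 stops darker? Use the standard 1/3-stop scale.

f/6.3

Aperture: f/3.2 → f/3.5 → f/4 → f/4.5 → f/5 → f/5.6 → f/6.3 — 2 stops smaller aperture (darker).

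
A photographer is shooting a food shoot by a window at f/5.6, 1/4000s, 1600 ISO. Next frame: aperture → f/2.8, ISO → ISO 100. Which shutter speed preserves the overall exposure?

Aperture: f/5.6 → f/4 → f/2.8 — 2 stops opened up (brighter).
ISO: 1600 → 800 → 400 → 200 → 100 — 4 stops dropped (darker).
Net change so far: 2 stops darker. Offset with the shutter speed: 1/4000 → 1/2000 → 1/1000.

1/1000s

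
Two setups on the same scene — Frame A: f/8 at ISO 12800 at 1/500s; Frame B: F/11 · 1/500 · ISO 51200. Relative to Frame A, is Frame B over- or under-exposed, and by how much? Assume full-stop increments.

1 stop brighter

Aperture: f/8 → f/11 — 1 stop smaller aperture (darker).
Shutter speed: unchanged.
ISO: 12800 → 25600 → 51200 — 2 stops raised (brighter).
Net: −1 +2 = +1 stop.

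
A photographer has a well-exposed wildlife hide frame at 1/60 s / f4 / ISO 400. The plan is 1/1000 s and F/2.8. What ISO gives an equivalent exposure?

Shutter speed: 1/60 → 1/125 → 1/250 → 1/500 → 1/1000 — 4 stops shorter (darker).
Aperture: f/4 → f/2.8 — 1 stop larger aperture (brighter).
Net change so far: 3 stops darker. Offset with the ISO: 400 → 800 → 1600 → 3200.

ISO 3200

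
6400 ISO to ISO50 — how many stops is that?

7 stops

6400 → 3200 → 1600 → 800 → 400 → 200 → 100 → 50 — count the steps: 7 stops.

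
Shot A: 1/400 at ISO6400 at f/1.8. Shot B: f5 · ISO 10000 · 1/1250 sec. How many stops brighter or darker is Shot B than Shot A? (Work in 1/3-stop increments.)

4 stops darker

Aperture: f/1.8 → f/2 → f/2.2 → f/2.5 → f/2.8 → f/3.2 → f/3.5 → f/4 → f/4.5 → f/5 — 3 stops smaller aperture (darker).
Shutter speed: 1/400 → 1/500 → 1/640 → 1/800 → 1/1000 → 1/1250 — 1 2/3 stops shorter (darker).
ISO: 6400 → 8000 → 10000 — 2/3 stop raised (brighter).
Net: −3 −1 2/3 +2/3 = −4 stops.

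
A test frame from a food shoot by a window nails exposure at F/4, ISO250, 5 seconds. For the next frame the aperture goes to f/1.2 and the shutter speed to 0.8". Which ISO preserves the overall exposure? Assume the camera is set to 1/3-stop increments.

ISO 160

Aperture: f/4 → f/3.5 → f/3.2 → f/2.8 → f/2.5 → f/2.2 → f/2 → f/1.8 → f/1.6 → f/1.4 → f/1.2 — 3 1/3 stops larger aperture (brighter).
Shutter speed: 5 → 4 → 3.2 → 2.5 → 2 → 1.6 → 1.3 → 1 → 0.8 — 2 2/3 stops shorter (darker).
Net change so far: 2/3 stop brighter. Offset with the ISO: 250 → 200 → 160.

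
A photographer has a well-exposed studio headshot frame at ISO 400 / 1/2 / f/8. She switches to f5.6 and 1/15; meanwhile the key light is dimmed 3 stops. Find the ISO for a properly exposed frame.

Scene light: 3 stops darker.
Aperture: f/8 → f/5.6 — 1 stop opened up (brighter).
Shutter speed: 1/2 → 1/4 → 1/8 → 1/15 — 3 stops faster (darker).
Net so far: 5 stops darker. ISO: 400 → 800 → 1600 → 3200 → 6400 → 12800.

ISO 12800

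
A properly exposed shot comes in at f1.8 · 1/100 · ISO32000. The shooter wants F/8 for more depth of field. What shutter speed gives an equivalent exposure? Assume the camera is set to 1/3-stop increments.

1/5s

Aperture: f/1.8 → f/2 → f/2.2 → f/2.5 → f/2.8 → f/3.2 → f/3.5 → f/4 → f/4.5 → f/5 → f/5.6 → f/6.3 → f/7.1 → f/8 — 4 1/3 stops smaller aperture (darker).
Need 4 1/3 stops brighter from the shutter speed: 1/100 → 1/80 → 1/60 → 1/50 → 1/40 → 1/30 → 1/25 → 1/20 → 1/15 → 1/13 → 1/10 → 1/8 → 1/6 → 1/5.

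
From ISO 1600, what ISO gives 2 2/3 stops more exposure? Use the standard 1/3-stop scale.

ISO 10000

ISO: 1600 → 2000 → 2500 → 3200 → 4000 → 5000 → 6400 → 8000 → 10000 — 2 2/3 stops raised (brighter).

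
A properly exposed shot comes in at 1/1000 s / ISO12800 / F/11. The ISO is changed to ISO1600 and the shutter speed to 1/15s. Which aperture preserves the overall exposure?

f/32

ISO: 12800 → 6400 → 3200 → 1600 — 3 stops dropped (darker).
Shutter speed: 1/1000 → 1/500 → 1/250 → 1/125 → 1/60 → 1/30 → 1/15 — 6 stops slower (brighter).
Net change so far: 3 stops brighter. Offset with the aperture: f/11 → f/16 → f/22 → f/32.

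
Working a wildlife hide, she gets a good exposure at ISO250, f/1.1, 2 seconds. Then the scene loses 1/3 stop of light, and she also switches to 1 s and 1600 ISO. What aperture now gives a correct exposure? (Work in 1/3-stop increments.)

f/1.8

Scene light: 1/3 stop darker.
Shutter speed: 2 → 1.6 → 1.3 → 1 — 1 stop shorter (darker).
ISO: 250 → 320 → 400 → 500 → 640 → 800 → 1000 → 1250 → 1600 — 2 2/3 stops raised (brighter).
Net so far: 1 1/3 stops brighter. Aperture: f/1.1 → f/1.2 → f/1.4 → f/1.6 → f/1.8.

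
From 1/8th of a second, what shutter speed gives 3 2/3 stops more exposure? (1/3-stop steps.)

Shutter speed: 1/8 → 1/6 → 1/5 → 1/4 → 0.3 → 0.4 → 0.5 → 0.6 → 0.8 → 1 → 1.3 → 1.6 — 3 2/3 stops longer (brighter).

1.6 s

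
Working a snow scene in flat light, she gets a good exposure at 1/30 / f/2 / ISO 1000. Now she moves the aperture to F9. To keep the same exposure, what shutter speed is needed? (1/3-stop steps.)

0.6 s

Aperture: f/2 → f/2.2 → f/2.5 → f/2.8 → f/3.2 → f/3.5 → f/4 → f/4.5 → f/5 → f/5.6 → f/6.3 → f/7.1 → f/8 → f/9 — 4 1/3 stops stopped down (darker).
Need 4 1/3 stops brighter from the shutter speed: 1/30 → 1/25 → 1/20 → 1/15 → 1/13 → 1/10 → 1/8 → 1/6 → 1/5 → 1/4 → 0.3 → 0.4 → 0.5 → 0.6.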